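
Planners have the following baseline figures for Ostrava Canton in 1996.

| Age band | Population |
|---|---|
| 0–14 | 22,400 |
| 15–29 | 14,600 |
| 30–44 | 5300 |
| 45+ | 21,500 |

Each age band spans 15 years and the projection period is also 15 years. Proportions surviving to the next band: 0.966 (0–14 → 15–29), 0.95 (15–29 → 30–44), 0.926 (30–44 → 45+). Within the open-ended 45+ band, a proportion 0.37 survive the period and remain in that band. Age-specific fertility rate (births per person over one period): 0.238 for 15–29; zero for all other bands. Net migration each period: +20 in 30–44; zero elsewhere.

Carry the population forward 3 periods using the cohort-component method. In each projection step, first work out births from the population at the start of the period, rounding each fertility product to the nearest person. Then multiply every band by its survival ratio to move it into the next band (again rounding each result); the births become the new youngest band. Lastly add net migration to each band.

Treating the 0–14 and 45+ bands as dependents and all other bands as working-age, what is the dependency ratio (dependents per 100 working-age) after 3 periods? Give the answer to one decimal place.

322.2

— Period 1 —
Births: 14600 × 0.238 = 3475
15–29: 22400 × 0.966 = 21638
30–44: 14600 × 0.95 = 13870
45+: 5300 × 0.926 + 21500 × 0.37 = 4908 + 7955 = 12863
Net migration: 30–44 + 20 → 13890
End of period: [3475, 21638, 13890, 12863]
— Period 2 —
Births: 21638 × 0.238 = 5150
15–29: 3475 × 0.966 = 3357
30–44: 21638 × 0.95 = 20556
45+: 13890 × 0.926 + 12863 × 0.37 = 12862 + 4759 = 17621
Net migration: 30–44 + 20 → 20576
End of period: [5150, 3357, 20576, 17621]
— Period 3 —
Births: 3357 × 0.238 = 799
15–29: 5150 × 0.966 = 4975
30–44: 3357 × 0.95 = 3189
45+: 20576 × 0.926 + 17621 × 0.37 = 19053 + 6520 = 25573
Net migration: 30–44 + 20 → 3209
End of period: [799, 4975, 3209, 25573]
Dependents (band 0–14 + band 45+) = 799 + 25573 = 26372; working-age = 8184; ratio = 26372/8184 × 100 = 322.2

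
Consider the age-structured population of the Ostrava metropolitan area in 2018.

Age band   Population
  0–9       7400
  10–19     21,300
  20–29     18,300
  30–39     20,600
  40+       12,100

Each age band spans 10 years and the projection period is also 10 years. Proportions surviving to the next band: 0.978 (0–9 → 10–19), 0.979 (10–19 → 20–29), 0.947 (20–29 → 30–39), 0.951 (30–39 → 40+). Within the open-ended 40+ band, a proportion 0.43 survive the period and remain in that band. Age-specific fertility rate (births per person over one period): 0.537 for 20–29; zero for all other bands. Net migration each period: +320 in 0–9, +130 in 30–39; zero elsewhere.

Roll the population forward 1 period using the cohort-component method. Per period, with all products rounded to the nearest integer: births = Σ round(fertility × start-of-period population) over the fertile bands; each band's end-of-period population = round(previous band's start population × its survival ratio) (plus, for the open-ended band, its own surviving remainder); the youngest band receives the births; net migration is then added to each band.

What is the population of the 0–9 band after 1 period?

Let group 1 be 0–9 through group 5 = 40+.
— Period 1 —
Births: 18300 * 0.537 = 9827
Group 2: 7400 * 0.978 = 7237
Group 3: 21300 * 0.979 = 20853
Group 4: 18300 * 0.947 = 17330
Group 5: 20600 * 0.951 + 12100 * 0.43 = 19591 + 5203 = 24794
Net migration: Group 1 + 320 → 10147; Group 4 + 130 → 17460
→ [10147, 7237, 20853, 17460, 24794]

10147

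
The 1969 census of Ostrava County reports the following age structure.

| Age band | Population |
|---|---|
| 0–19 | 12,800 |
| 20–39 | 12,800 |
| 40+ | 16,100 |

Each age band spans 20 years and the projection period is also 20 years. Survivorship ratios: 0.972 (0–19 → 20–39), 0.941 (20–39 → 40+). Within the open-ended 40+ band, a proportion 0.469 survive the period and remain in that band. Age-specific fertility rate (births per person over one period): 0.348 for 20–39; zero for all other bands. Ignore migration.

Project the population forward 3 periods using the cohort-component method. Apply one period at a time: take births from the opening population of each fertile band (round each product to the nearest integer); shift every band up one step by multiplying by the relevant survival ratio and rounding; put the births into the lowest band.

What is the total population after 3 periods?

Call the bands 1 to 3, youngest first.
— Period 1 —
Births: 12800 × 0.348 = 4454
Band 2: 12800 × 0.972 = 12442
Band 3: 12800 × 0.941 + 16100 × 0.469 = 12045 + 7551 = 19596
→ [4454, 12442, 19596]
— Period 2 —
Births: 12442 × 0.348 = 4330
Band 2: 4454 × 0.972 = 4329
Band 3: 12442 × 0.941 + 19596 × 0.469 = 11708 + 9191 = 20899
→ [4330, 4329, 20899]
— Period 3 —
Births: 4329 × 0.348 = 1506
Band 2: 4330 × 0.972 = 4209
Band 3: 4329 × 0.941 + 20899 × 0.469 = 4074 + 9802 = 13876
→ [1506, 4209, 13876]
Total after period 3: 1506 + 4209 + 13876 = 19591

19591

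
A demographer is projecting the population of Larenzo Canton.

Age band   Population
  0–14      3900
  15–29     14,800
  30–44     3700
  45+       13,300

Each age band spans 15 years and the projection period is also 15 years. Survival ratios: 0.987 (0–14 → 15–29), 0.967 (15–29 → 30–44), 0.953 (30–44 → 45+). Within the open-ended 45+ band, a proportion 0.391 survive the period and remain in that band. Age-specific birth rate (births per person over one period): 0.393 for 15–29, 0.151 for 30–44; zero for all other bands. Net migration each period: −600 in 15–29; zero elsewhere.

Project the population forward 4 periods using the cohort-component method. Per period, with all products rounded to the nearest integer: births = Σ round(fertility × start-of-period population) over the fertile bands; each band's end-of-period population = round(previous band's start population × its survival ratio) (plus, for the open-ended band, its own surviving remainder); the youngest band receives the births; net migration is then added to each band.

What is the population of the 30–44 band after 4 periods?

2701

(Groups numbered youngest = 1 to oldest = 4.)
[period 1]
Births: 14800 × 0.393 = 5816  |  3700 × 0.151 = 559 — total 6375
Group 2: 3900 × 0.987 = 3849
Group 3: 14800 × 0.967 = 14312
Group 4: 3700 × 0.953 + 13300 × 0.391 = 3526 + 5200 = 8726
Net migration: Group 2 − 600 → 3249
End of period: [6375, 3249, 14312, 8726]
[period 2]
Births: 3249 × 0.393 = 1277  |  14312 × 0.151 = 2161 — total 3438
Group 2: 6375 × 0.987 = 6292
Group 3: 3249 × 0.967 = 3142
Group 4: 14312 × 0.953 + 8726 × 0.391 = 13639 + 3412 = 17051
Net migration: Group 2 − 600 → 5692
End of period: [3438, 5692, 3142, 17051]
[period 3]
Births: 5692 × 0.393 = 2237  |  3142 × 0.151 = 474 — total 2711
Group 2: 3438 × 0.987 = 3393
Group 3: 5692 × 0.967 = 5504
Group 4: 3142 × 0.953 + 17051 × 0.391 = 2994 + 6667 = 9661
Net migration: Group 2 − 600 → 2793
End of period: [2711, 2793, 5504, 9661]
[period 4]
Births: 2793 × 0.393 = 1098  |  5504 × 0.151 = 831 — total 1929
Group 2: 2711 × 0.987 = 2676
Group 3: 2793 × 0.967 = 2701
Group 4: 5504 × 0.953 + 9661 × 0.391 = 5245 + 3777 = 9022
Net migration: Group 2 − 600 → 2076
End of period: [1929, 2076, 2701, 9022]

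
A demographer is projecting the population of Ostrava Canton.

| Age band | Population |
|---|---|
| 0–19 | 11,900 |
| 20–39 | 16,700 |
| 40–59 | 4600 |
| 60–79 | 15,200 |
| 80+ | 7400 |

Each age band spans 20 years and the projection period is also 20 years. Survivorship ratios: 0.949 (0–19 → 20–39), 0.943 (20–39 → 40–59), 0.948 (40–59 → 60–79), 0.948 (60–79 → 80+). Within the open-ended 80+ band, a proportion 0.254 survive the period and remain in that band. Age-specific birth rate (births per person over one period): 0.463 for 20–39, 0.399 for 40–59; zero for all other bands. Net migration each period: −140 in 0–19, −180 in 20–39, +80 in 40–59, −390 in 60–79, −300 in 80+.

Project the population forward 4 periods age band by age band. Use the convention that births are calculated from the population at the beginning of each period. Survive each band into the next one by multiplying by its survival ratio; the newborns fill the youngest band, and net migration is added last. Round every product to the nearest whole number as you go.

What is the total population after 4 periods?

45931

After projecting period 1:
Births: 16700 × 0.463 = 7732, 4600 × 0.399 = 1835 → total 9567
20–39: 11900 × 0.949 = 11293
40–59: 16700 × 0.943 = 15748
60–79: 4600 × 0.948 = 4361
80+: 15200 × 0.948 + 7400 × 0.254 = 14410 + 1880 = 16290
Net migration: 0–19 − 140 → 9427; 20–39 − 180 → 11113; 40–59 + 80 → 15828; 60–79 − 390 → 3971; 80+ − 300 → 15990
End of period: [9427, 11113, 15828, 3971, 15990]
After projecting period 2:
Births: 11113 × 0.463 = 5145, 15828 × 0.399 = 6315 → total 11460
20–39: 9427 × 0.949 = 8946
40–59: 11113 × 0.943 = 10480
60–79: 15828 × 0.948 = 15005
80+: 3971 × 0.948 + 15990 × 0.254 = 3765 + 4061 = 7826
Net migration: 0–19 − 140 → 11320; 20–39 − 180 → 8766; 40–59 + 80 → 10560; 60–79 − 390 → 14615; 80+ − 300 → 7526
End of period: [11320, 8766, 10560, 14615, 7526]
After projecting period 3:
Births: 8766 × 0.463 = 4059, 10560 × 0.399 = 4213 → total 8272
20–39: 11320 × 0.949 = 10743
40–59: 8766 × 0.943 = 8266
60–79: 10560 × 0.948 = 10011
80+: 14615 × 0.948 + 7526 × 0.254 = 13855 + 1912 = 15767
Net migration: 0–19 − 140 → 8132; 20–39 − 180 → 10563; 40–59 + 80 → 8346; 60–79 − 390 → 9621; 80+ − 300 → 15467
End of period: [8132, 10563, 8346, 9621, 15467]
After projecting period 4:
Births: 10563 × 0.463 = 4891, 8346 × 0.399 = 3330 → total 8221
20–39: 8132 × 0.949 = 7717
40–59: 10563 × 0.943 = 9961
60–79: 8346 × 0.948 = 7912
80+: 9621 × 0.948 + 15467 × 0.254 = 9121 + 3929 = 13050
Net migration: 0–19 − 140 → 8081; 20–39 − 180 → 7537; 40–59 + 80 → 10041; 60–79 − 390 → 7522; 80+ − 300 → 12750
End of period: [8081, 7537, 10041, 7522, 12750]
Total after period 4: 8081 + 7537 + 10041 + 7522 + 12750 = 45931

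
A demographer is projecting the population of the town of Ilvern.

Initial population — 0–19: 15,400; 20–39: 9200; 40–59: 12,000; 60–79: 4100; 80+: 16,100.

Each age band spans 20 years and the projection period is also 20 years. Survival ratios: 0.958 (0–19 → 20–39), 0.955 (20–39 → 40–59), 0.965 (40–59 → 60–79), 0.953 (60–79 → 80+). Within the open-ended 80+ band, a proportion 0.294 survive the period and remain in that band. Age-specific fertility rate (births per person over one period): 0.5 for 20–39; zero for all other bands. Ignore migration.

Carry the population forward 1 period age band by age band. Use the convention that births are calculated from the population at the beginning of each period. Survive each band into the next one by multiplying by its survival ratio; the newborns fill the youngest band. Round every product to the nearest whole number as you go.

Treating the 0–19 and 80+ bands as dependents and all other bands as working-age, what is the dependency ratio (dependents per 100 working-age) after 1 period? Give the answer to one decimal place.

37.7

Let group 1 be 0–19 through group 5 = 80+.
Period 1.
Births: 9200 × 0.5 = 4600
Group 2: 15400 × 0.958 = 14753
Group 3: 9200 × 0.955 = 8786
Group 4: 12000 × 0.965 = 11580
Group 5: 4100 × 0.953 + 16100 × 0.294 = 3907 + 4733 = 8640
End of period: [4600, 14753, 8786, 11580, 8640]
Dependents (band 0–19 + band 80+) = 4600 + 8640 = 13240; working-age = 35119; ratio = 13240/35119 × 100 = 37.7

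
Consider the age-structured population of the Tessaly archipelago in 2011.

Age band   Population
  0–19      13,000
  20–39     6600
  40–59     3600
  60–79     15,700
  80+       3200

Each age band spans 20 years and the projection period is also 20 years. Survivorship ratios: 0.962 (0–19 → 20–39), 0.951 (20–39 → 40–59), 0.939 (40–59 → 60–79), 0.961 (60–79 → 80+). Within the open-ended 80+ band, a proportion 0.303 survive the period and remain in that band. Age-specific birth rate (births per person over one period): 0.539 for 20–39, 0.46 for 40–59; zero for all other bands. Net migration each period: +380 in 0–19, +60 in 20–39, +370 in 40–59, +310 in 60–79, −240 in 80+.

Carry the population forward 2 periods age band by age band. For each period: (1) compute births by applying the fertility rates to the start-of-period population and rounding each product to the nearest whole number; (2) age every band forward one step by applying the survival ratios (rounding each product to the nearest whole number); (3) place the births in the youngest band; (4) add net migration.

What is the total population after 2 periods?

Let group 1 be 0–19 through group 5 = 80+.
Period 1.
Births: 6600 * 0.539 = 3557  |  3600 * 0.46 = 1656 → 5213
Group 2: 13000 * 0.962 = 12506
Group 3: 6600 * 0.951 = 6277
Group 4: 3600 * 0.939 = 3380
Group 5: 15700 * 0.961 + 3200 * 0.303 = 15088 + 970 = 16058
Net migration: Group 1 + 380 → 5593; Group 2 + 60 → 12566; Group 3 + 370 → 6647; Group 4 + 310 → 3690; Group 5 − 240 → 15818
Giving 5593 / 12566 / 6647 / 3690 / 15818.
Period 2.
Births: 12566 * 0.539 = 6773  |  6647 * 0.46 = 3058 → 9831
Group 2: 5593 * 0.962 = 5380
Group 3: 12566 * 0.951 = 11950
Group 4: 6647 * 0.939 = 6242
Group 5: 3690 * 0.961 + 15818 * 0.303 = 3546 + 4793 = 8339
Net migration: Group 1 + 380 → 10211; Group 2 + 60 → 5440; Group 3 + 370 → 12320; Group 4 + 310 → 6552; Group 5 − 240 → 8099
Giving 10211 / 5440 / 12320 / 6552 / 8099.
Total after period 2: 10211 + 5440 + 12320 + 6552 + 8099 = 42622

42622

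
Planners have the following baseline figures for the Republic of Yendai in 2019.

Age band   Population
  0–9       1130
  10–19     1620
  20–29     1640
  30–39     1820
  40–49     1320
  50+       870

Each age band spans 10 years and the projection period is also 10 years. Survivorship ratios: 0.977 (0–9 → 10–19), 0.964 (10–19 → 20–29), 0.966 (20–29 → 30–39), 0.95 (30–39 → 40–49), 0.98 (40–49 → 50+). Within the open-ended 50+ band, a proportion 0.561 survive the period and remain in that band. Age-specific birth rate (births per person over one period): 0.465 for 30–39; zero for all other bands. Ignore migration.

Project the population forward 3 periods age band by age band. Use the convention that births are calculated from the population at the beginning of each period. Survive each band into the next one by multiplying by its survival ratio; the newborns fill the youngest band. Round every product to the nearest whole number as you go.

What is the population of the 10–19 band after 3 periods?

Period 1:
Births: 1820 * 0.465 = 846
10–19: 1130 * 0.977 = 1104
20–29: 1620 * 0.964 = 1562
30–39: 1640 * 0.966 = 1584
40–49: 1820 * 0.95 = 1729
50+: 1320 * 0.98 + 870 * 0.561 = 1294 + 488 = 1782
Giving 846 / 1104 / 1562 / 1584 / 1729 / 1782.
Period 2:
Births: 1584 * 0.465 = 737
10–19: 846 * 0.977 = 827
20–29: 1104 * 0.964 = 1064
30–39: 1562 * 0.966 = 1509
40–49: 1584 * 0.95 = 1505
50+: 1729 * 0.98 + 1782 * 0.561 = 1694 + 1000 = 2694
Giving 737 / 827 / 1064 / 1509 / 1505 / 2694.
Period 3:
Births: 1509 * 0.465 = 702
10–19: 737 * 0.977 = 720
20–29: 827 * 0.964 = 797
30–39: 1064 * 0.966 = 1028
40–49: 1509 * 0.95 = 1434
50+: 1505 * 0.98 + 2694 * 0.561 = 1475 + 1511 = 2986
Giving 702 / 720 / 797 / 1028 / 1434 / 2986.

720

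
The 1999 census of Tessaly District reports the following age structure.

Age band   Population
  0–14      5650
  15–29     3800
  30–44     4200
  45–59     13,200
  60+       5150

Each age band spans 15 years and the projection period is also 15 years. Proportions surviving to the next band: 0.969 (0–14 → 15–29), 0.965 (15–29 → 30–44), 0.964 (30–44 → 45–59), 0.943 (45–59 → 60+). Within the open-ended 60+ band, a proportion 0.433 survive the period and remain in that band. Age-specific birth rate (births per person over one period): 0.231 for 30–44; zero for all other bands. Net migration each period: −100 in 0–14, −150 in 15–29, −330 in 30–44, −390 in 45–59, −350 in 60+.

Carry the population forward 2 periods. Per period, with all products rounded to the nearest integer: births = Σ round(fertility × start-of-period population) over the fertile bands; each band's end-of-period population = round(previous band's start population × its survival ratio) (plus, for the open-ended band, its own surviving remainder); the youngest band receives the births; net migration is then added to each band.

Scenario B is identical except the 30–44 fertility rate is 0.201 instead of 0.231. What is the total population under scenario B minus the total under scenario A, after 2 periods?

-222

Call the groups 1 to 5, youngest first.
Period 1:
Births: 4200 * 0.231 = 970
Group 2: 5650 * 0.969 = 5475
Group 3: 3800 * 0.965 = 3667
Group 4: 4200 * 0.964 = 4049
Group 5: 13200 * 0.943 + 5150 * 0.433 = 12448 + 2230 = 14678
Net migration: Group 1 − 100 → 870; Group 2 − 150 → 5325; Group 3 − 330 → 3337; Group 4 − 390 → 3659; Group 5 − 350 → 14328
→ [870, 5325, 3337, 3659, 14328]
Period 2:
Births: 3337 * 0.231 = 771
Group 2: 870 * 0.969 = 843
Group 3: 5325 * 0.965 = 5139
Group 4: 3337 * 0.964 = 3217
Group 5: 3659 * 0.943 + 14328 * 0.433 = 3450 + 6204 = 9654
Net migration: Group 1 − 100 → 671; Group 2 − 150 → 693; Group 3 − 330 → 4809; Group 4 − 390 → 2827; Group 5 − 350 → 9304
→ [671, 693, 4809, 2827, 9304]
Scenario A total after 2 periods: 18304
Scenario B projection —
Period 1:
Births: 4200 * 0.201 = 844
Group 2: 5650 * 0.969 = 5475
Group 3: 3800 * 0.965 = 3667
Group 4: 4200 * 0.964 = 4049
Group 5: 13200 * 0.943 + 5150 * 0.433 = 12448 + 2230 = 14678
Net migration: Group 1 − 100 → 744; Group 2 − 150 → 5325; Group 3 − 330 → 3337; Group 4 − 390 → 3659; Group 5 − 350 → 14328
→ [744, 5325, 3337, 3659, 14328]
Period 2:
Births: 3337 * 0.201 = 671
Group 2: 744 * 0.969 = 721
Group 3: 5325 * 0.965 = 5139
Group 4: 3337 * 0.964 = 3217
Group 5: 3659 * 0.943 + 14328 * 0.433 = 3450 + 6204 = 9654
Net migration: Group 1 − 100 → 571; Group 2 − 150 → 571; Group 3 − 330 → 4809; Group 4 − 390 → 2827; Group 5 − 350 → 9304
→ [571, 571, 4809, 2827, 9304]
Scenario B total after 2 periods: 18082
Difference B − A = 18082 − 18304 = -222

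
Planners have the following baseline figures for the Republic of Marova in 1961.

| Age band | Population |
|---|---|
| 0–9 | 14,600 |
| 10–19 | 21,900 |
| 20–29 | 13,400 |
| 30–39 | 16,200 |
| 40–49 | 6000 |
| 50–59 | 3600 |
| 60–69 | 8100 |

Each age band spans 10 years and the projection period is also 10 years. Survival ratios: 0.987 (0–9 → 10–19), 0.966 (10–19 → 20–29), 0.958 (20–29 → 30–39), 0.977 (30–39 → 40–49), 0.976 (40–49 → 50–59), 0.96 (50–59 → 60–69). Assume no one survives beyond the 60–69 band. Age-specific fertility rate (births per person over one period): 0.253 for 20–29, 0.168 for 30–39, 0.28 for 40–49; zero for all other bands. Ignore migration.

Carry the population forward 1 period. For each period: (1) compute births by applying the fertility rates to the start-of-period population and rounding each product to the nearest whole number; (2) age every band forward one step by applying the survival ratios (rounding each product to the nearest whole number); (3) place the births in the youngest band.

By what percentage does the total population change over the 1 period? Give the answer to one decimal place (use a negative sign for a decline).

-2.9

— Period 1 —
Births: 13400 × 0.253 = 3390, 16200 × 0.168 = 2722, 6000 × 0.28 = 1680 — total 7792
10–19: 14600 × 0.987 = 14410
20–29: 21900 × 0.966 = 21155
30–39: 13400 × 0.958 = 12837
40–49: 16200 × 0.977 = 15827
50–59: 6000 × 0.976 = 5856
60–69: 3600 × 0.96 = 3456
Giving 7792 / 14410 / 21155 / 12837 / 15827 / 5856 / 3456.
Total: 83800 → 81333; change = -2467; percentage change = -2.9%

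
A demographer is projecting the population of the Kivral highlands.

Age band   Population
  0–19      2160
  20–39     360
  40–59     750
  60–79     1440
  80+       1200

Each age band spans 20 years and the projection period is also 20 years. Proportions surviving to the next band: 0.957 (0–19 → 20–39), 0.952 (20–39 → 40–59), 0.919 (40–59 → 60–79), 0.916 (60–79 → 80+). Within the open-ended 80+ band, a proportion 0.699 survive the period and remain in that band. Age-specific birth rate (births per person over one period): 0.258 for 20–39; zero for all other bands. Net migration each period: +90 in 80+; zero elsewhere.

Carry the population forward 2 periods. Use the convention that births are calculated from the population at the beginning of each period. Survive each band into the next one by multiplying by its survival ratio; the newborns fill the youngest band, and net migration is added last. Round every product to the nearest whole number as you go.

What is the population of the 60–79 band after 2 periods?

315

Period 1:
Births: 360 × 0.258 = 93
20–39: 2160 × 0.957 = 2067
40–59: 360 × 0.952 = 343
60–79: 750 × 0.919 = 689
80+: 1440 × 0.916 + 1200 × 0.699 = 1319 + 839 = 2158
Net migration: 80+ + 90 → 2248
End of period: [93, 2067, 343, 689, 2248]
Period 2:
Births: 2067 × 0.258 = 533
20–39: 93 × 0.957 = 89
40–59: 2067 × 0.952 = 1968
60–79: 343 × 0.919 = 315
80+: 689 × 0.916 + 2248 × 0.699 = 631 + 1571 = 2202
Net migration: 80+ + 90 → 2292
End of period: [533, 89, 1968, 315, 2292]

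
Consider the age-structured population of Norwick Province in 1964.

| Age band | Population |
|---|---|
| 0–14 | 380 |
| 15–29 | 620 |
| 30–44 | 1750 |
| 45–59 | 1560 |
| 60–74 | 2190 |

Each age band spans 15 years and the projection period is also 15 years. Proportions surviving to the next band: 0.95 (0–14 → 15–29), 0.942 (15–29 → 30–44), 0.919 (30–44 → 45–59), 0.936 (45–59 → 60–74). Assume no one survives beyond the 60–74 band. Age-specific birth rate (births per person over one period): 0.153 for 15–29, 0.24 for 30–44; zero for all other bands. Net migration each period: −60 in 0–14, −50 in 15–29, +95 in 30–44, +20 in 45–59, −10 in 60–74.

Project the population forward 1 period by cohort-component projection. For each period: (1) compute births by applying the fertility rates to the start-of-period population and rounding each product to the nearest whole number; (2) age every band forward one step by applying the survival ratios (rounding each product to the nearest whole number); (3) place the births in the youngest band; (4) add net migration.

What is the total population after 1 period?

[period 1]
Births: 620 * 0.153 = 95 ; 1750 * 0.24 = 420 ⇒ total 515
15–29: 380 * 0.95 = 361
30–44: 620 * 0.942 = 584
45–59: 1750 * 0.919 = 1608
60–74: 1560 * 0.936 = 1460
Net migration: 0–14 − 60 → 455; 15–29 − 50 → 311; 30–44 + 95 → 679; 45–59 + 20 → 1628; 60–74 − 10 → 1450
Giving 455 / 311 / 679 / 1628 / 1450.
Total after period 1: 455 + 311 + 679 + 1628 + 1450 = 4523

4523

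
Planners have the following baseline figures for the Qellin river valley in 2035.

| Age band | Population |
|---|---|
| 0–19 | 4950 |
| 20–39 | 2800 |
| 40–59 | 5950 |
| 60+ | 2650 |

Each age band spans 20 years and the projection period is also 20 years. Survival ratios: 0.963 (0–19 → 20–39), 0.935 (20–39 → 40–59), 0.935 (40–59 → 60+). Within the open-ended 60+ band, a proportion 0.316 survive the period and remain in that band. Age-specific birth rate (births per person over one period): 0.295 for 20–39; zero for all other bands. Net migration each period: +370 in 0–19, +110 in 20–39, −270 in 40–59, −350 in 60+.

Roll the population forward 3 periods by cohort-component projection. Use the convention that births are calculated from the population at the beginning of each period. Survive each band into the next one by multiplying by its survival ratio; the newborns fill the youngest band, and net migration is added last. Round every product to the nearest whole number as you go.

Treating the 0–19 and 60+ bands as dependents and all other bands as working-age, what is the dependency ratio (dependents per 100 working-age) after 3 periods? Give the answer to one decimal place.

202.4

[period 1]
Births: 2800 × 0.295 = 826
20–39: 4950 × 0.963 = 4767
40–59: 2800 × 0.935 = 2618
60+: 5950 × 0.935 + 2650 × 0.316 = 5563 + 837 = 6400
Net migration: 0–19 + 370 → 1196; 20–39 + 110 → 4877; 40–59 − 270 → 2348; 60+ − 350 → 6050
Population now: 0–19=1196, 20–39=4877, 40–59=2348, 60+=6050
[period 2]
Births: 4877 × 0.295 = 1439
20–39: 1196 × 0.963 = 1152
40–59: 4877 × 0.935 = 4560
60+: 2348 × 0.935 + 6050 × 0.316 = 2195 + 1912 = 4107
Net migration: 0–19 + 370 → 1809; 20–39 + 110 → 1262; 40–59 − 270 → 4290; 60+ − 350 → 3757
Population now: 0–19=1809, 20–39=1262, 40–59=4290, 60+=3757
[period 3]
Births: 1262 × 0.295 = 372
20–39: 1809 × 0.963 = 1742
40–59: 1262 × 0.935 = 1180
60+: 4290 × 0.935 + 3757 × 0.316 = 4011 + 1187 = 5198
Net migration: 0–19 + 370 → 742; 20–39 + 110 → 1852; 40–59 − 270 → 910; 60+ − 350 → 4848
Population now: 0–19=742, 20–39=1852, 40–59=910, 60+=4848
Dependents (band 0–19 + band 60+) = 742 + 4848 = 5590; working-age = 2762; ratio = 5590/2762 × 100 = 202.4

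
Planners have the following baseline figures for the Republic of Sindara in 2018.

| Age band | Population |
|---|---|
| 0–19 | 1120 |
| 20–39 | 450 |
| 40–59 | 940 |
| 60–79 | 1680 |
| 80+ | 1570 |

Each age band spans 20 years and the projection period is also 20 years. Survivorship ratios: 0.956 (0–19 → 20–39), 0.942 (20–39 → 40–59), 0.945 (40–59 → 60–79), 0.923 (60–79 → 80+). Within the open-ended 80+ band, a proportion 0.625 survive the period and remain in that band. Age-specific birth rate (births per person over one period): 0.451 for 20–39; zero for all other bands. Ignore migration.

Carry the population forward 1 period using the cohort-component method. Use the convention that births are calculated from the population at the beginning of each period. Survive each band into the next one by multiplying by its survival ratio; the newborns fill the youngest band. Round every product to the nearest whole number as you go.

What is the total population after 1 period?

5118

— Period 1 —
Births: 450 × 0.451 = 203
20–39: 1120 × 0.956 = 1071
40–59: 450 × 0.942 = 424
60–79: 940 × 0.945 = 888
80+: 1680 × 0.923 + 1570 × 0.625 = 1551 + 981 = 2532
Giving 203 / 1071 / 424 / 888 / 2532.
Total after period 1: 203 + 1071 + 424 + 888 + 2532 = 5118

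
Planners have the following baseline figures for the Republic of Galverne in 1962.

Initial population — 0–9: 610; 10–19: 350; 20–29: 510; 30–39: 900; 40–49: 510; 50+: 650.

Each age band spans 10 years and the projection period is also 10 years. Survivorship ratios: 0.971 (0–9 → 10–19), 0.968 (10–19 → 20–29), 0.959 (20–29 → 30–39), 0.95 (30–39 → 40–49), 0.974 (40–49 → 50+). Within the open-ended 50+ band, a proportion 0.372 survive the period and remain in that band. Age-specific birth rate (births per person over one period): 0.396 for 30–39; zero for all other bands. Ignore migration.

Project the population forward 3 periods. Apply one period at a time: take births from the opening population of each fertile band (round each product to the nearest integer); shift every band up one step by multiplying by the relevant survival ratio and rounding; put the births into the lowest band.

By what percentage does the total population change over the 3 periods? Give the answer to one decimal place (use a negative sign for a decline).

Period 1:
Births: 900 * 0.396 = 356
10–19: 610 * 0.971 = 592
20–29: 350 * 0.968 = 339
30–39: 510 * 0.959 = 489
40–49: 900 * 0.95 = 855
50+: 510 * 0.974 + 650 * 0.372 = 497 + 242 = 739
→ [356, 592, 339, 489, 855, 739]
Period 2:
Births: 489 * 0.396 = 194
10–19: 356 * 0.971 = 346
20–29: 592 * 0.968 = 573
30–39: 339 * 0.959 = 325
40–49: 489 * 0.95 = 465
50+: 855 * 0.974 + 739 * 0.372 = 833 + 275 = 1108
→ [194, 346, 573, 325, 465, 1108]
Period 3:
Births: 325 * 0.396 = 129
10–19: 194 * 0.971 = 188
20–29: 346 * 0.968 = 335
30–39: 573 * 0.959 = 550
40–49: 325 * 0.95 = 309
50+: 465 * 0.974 + 1108 * 0.372 = 453 + 412 = 865
→ [129, 188, 335, 550, 309, 865]
Total: 3530 → 2376; change = -1154; percentage change = -32.7%

-32.7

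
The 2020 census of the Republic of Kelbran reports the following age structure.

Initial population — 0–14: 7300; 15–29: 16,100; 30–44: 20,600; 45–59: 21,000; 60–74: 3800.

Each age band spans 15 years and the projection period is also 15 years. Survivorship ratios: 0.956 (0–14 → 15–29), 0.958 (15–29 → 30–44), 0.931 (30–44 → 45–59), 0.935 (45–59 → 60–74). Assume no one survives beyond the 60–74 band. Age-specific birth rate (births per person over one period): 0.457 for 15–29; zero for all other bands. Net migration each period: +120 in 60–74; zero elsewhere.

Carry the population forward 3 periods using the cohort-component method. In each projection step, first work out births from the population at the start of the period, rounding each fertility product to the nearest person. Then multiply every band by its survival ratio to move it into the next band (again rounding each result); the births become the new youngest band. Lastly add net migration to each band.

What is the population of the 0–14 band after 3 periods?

3215

[period 1]
Births: 16100 * 0.457 = 7358
15–29: 7300 * 0.956 = 6979
30–44: 16100 * 0.958 = 15424
45–59: 20600 * 0.931 = 19179
60–74: 21000 * 0.935 = 19635
Net migration: 60–74 + 120 → 19755
End of period: [7358, 6979, 15424, 19179, 19755]
[period 2]
Births: 6979 * 0.457 = 3189
15–29: 7358 * 0.956 = 7034
30–44: 6979 * 0.958 = 6686
45–59: 15424 * 0.931 = 14360
60–74: 19179 * 0.935 = 17932
Net migration: 60–74 + 120 → 18052
End of period: [3189, 7034, 6686, 14360, 18052]
[period 3]
Births: 7034 * 0.457 = 3215
15–29: 3189 * 0.956 = 3049
30–44: 7034 * 0.958 = 6739
45–59: 6686 * 0.931 = 6225
60–74: 14360 * 0.935 = 13427
Net migration: 60–74 + 120 → 13547
End of period: [3215, 3049, 6739, 6225, 13547]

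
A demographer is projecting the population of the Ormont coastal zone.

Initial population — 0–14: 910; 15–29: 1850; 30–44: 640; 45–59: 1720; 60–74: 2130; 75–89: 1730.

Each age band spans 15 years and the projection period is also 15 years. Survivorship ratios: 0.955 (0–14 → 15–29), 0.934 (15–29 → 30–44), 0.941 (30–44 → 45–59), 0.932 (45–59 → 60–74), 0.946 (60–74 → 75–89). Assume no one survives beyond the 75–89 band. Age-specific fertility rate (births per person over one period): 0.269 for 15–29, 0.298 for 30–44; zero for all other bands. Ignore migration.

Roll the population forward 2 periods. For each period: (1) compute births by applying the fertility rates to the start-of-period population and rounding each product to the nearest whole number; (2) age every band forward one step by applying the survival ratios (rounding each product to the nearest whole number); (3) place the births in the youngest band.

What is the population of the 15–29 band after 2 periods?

Numbering the bands 1..6 from youngest to oldest:
Period 1.
Births: 1850 * 0.269 = 498  |  640 * 0.298 = 191 ⇒ total 689
Band 2: 910 * 0.955 = 869
Band 3: 1850 * 0.934 = 1728
Band 4: 640 * 0.941 = 602
Band 5: 1720 * 0.932 = 1603
Band 6: 2130 * 0.946 = 2015
Giving 689 / 869 / 1728 / 602 / 1603 / 2015.
Period 2.
Births: 869 * 0.269 = 234  |  1728 * 0.298 = 515 ⇒ total 749
Band 2: 689 * 0.955 = 658
Band 3: 869 * 0.934 = 812
Band 4: 1728 * 0.941 = 1626
Band 5: 602 * 0.932 = 561
Band 6: 1603 * 0.946 = 1516
Giving 749 / 658 / 812 / 1626 / 561 / 1516.

658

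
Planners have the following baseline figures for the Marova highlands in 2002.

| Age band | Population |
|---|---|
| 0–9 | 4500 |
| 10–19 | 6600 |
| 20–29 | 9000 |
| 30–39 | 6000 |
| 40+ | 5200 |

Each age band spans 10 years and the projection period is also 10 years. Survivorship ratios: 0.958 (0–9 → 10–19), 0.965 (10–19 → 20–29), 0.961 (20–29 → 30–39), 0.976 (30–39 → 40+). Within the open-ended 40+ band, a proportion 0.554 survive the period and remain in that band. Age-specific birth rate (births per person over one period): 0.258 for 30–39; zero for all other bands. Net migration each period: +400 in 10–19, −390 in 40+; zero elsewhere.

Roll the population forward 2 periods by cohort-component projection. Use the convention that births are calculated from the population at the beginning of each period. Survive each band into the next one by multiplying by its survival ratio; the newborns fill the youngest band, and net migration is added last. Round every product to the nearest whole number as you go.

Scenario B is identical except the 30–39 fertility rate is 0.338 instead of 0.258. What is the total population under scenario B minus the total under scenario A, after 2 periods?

1152

Numbering the groups 1..5 from youngest to oldest:
Period 1:
Births: 6000 × 0.258 = 1548
Group 2: 4500 × 0.958 = 4311
Group 3: 6600 × 0.965 = 6369
Group 4: 9000 × 0.961 = 8649
Group 5: 6000 × 0.976 + 5200 × 0.554 = 5856 + 2881 = 8737
Net migration: Group 2 + 400 → 4711; Group 5 − 390 → 8347
→ [1548, 4711, 6369, 8649, 8347]
Period 2:
Births: 8649 × 0.258 = 2231
Group 2: 1548 × 0.958 = 1483
Group 3: 4711 × 0.965 = 4546
Group 4: 6369 × 0.961 = 6121
Group 5: 8649 × 0.976 + 8347 × 0.554 = 8441 + 4624 = 13065
Net migration: Group 2 + 400 → 1883; Group 5 − 390 → 12675
→ [2231, 1883, 4546, 6121, 12675]
Scenario A total after 2 periods: 27456
Scenario B projection —
Period 1:
Births: 6000 × 0.338 = 2028
Group 2: 4500 × 0.958 = 4311
Group 3: 6600 × 0.965 = 6369
Group 4: 9000 × 0.961 = 8649
Group 5: 6000 × 0.976 + 5200 × 0.554 = 5856 + 2881 = 8737
Net migration: Group 2 + 400 → 4711; Group 5 − 390 → 8347
→ [2028, 4711, 6369, 8649, 8347]
Period 2:
Births: 8649 × 0.338 = 2923
Group 2: 2028 × 0.958 = 1943
Group 3: 4711 × 0.965 = 4546
Group 4: 6369 × 0.961 = 6121
Group 5: 8649 × 0.976 + 8347 × 0.554 = 8441 + 4624 = 13065
Net migration: Group 2 + 400 → 2343; Group 5 − 390 → 12675
→ [2923, 2343, 4546, 6121, 12675]
Scenario B total after 2 periods: 28608
Difference B − A = 28608 − 27456 = 1152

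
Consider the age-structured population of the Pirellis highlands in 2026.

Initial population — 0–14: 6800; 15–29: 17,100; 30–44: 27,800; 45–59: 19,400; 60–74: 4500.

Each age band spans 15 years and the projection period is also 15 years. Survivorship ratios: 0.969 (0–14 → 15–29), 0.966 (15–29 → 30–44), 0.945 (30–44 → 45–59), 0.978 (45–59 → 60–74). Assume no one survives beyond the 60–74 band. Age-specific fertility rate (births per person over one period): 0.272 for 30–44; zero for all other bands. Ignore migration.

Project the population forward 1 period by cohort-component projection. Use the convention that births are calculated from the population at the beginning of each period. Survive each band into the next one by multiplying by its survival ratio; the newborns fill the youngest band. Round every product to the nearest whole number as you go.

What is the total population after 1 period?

Let group 1 be 0–14 through group 5 = 60–74.
After projecting period 1:
Births: 27800 × 0.272 = 7562
Group 2: 6800 × 0.969 = 6589
Group 3: 17100 × 0.966 = 16519
Group 4: 27800 × 0.945 = 26271
Group 5: 19400 × 0.978 = 18973
→ [7562, 6589, 16519, 26271, 18973]
Total after period 1: 7562 + 6589 + 16519 + 26271 + 18973 = 75914

75914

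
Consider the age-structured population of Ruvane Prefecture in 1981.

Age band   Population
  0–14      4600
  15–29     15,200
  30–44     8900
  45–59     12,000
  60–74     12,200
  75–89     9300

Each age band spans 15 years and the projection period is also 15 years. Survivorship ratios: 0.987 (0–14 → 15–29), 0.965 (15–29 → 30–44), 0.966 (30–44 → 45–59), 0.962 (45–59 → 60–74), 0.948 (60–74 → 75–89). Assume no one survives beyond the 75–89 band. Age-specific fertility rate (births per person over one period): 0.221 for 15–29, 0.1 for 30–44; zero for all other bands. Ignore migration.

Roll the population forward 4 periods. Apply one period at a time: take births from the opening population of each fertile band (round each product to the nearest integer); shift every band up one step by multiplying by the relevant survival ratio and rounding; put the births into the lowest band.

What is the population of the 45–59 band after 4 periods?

3909

Call the groups 1 to 6, youngest first.
[period 1]
Births: 15200 × 0.221 = 3359, 8900 × 0.1 = 890 → 4249
Group 2: 4600 × 0.987 = 4540
Group 3: 15200 × 0.965 = 14668
Group 4: 8900 × 0.966 = 8597
Group 5: 12000 × 0.962 = 11544
Group 6: 12200 × 0.948 = 11566
End of period: [4249, 4540, 14668, 8597, 11544, 11566]
[period 2]
Births: 4540 × 0.221 = 1003, 14668 × 0.1 = 1467 → 2470
Group 2: 4249 × 0.987 = 4194
Group 3: 4540 × 0.965 = 4381
Group 4: 14668 × 0.966 = 14169
Group 5: 8597 × 0.962 = 8270
Group 6: 11544 × 0.948 = 10944
End of period: [2470, 4194, 4381, 14169, 8270, 10944]
[period 3]
Births: 4194 × 0.221 = 927, 4381 × 0.1 = 438 → 1365
Group 2: 2470 × 0.987 = 2438
Group 3: 4194 × 0.965 = 4047
Group 4: 4381 × 0.966 = 4232
Group 5: 14169 × 0.962 = 13631
Group 6: 8270 × 0.948 = 7840
End of period: [1365, 2438, 4047, 4232, 13631, 7840]
[period 4]
Births: 2438 × 0.221 = 539, 4047 × 0.1 = 405 → 944
Group 2: 1365 × 0.987 = 1347
Group 3: 2438 × 0.965 = 2353
Group 4: 4047 × 0.966 = 3909
Group 5: 4232 × 0.962 = 4071
Group 6: 13631 × 0.948 = 12922
End of period: [944, 1347, 2353, 3909, 4071, 12922]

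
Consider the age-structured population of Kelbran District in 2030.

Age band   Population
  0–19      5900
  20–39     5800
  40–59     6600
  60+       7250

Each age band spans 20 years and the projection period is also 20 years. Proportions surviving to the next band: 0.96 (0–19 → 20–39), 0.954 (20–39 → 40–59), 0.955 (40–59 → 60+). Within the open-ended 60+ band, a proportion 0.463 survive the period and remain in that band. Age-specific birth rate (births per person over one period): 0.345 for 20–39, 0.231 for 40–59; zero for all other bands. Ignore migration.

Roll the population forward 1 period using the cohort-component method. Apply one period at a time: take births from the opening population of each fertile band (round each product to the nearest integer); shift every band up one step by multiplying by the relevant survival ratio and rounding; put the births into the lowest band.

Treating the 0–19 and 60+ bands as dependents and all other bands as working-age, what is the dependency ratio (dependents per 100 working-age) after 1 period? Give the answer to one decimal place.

After projecting period 1:
Births: 5800 × 0.345 = 2001 ; 6600 × 0.231 = 1525 ⇒ total 3526
20–39: 5900 × 0.96 = 5664
40–59: 5800 × 0.954 = 5533
60+: 6600 × 0.955 + 7250 × 0.463 = 6303 + 3357 = 9660
→ [3526, 5664, 5533, 9660]
Dependents (band 0–19 + band 60+) = 3526 + 9660 = 13186; working-age = 11197; ratio = 13186/11197 × 100 = 117.8

117.8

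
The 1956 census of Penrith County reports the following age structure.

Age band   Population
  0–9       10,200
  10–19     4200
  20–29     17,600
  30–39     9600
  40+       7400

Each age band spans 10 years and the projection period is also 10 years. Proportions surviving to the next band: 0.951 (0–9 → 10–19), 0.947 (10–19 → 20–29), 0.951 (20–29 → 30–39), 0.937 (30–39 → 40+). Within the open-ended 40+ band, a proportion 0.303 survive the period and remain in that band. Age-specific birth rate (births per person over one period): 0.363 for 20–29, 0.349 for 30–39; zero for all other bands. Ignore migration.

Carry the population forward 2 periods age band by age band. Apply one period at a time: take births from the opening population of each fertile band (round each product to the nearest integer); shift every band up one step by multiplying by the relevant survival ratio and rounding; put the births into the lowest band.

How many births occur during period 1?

Call the bands 1 to 5, youngest first.
Period 1:
Births: 17600 * 0.363 = 6389  |  9600 * 0.349 = 3350 ⇒ total 9739
Band 2: 10200 * 0.951 = 9700
Band 3: 4200 * 0.947 = 3977
Band 4: 17600 * 0.951 = 16738
Band 5: 9600 * 0.937 + 7400 * 0.303 = 8995 + 2242 = 11237
Giving 9739 / 9700 / 3977 / 16738 / 11237.

9739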